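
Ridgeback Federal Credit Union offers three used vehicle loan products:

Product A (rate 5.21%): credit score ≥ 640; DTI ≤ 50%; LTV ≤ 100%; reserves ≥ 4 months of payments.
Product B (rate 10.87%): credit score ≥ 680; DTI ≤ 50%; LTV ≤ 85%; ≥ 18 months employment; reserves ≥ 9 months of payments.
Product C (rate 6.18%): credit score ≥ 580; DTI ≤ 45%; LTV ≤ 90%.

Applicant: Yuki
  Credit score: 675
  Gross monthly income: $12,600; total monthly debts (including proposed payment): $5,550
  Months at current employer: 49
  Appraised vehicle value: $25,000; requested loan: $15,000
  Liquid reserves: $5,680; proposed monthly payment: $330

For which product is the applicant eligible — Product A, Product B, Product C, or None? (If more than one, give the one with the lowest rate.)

Product A

DTI = 5,550/12,600 = 44%.
LTV = 15,000/25,000 = 60%.
Reserves = 5,680/330 = 17.2 months.
Product A: score 675 ≥ 640; DTI 44% ≤ 50%; LTV 60% ≤ 100%; reserves 17.2 ≥ 4 mo → qualifies.
Product B: score 675 < 680; DTI 44% ≤ 50%; LTV 60% ≤ 85%; employment 49 ≥ 18 mo; reserves 17.2 ≥ 9 mo → does not qualify.
Product C: score 675 ≥ 580; DTI 44% ≤ 45%; LTV 60% ≤ 90% → qualifies.
Qualifying: Product A, Product C. Lowest rate is 5.21% → Product A.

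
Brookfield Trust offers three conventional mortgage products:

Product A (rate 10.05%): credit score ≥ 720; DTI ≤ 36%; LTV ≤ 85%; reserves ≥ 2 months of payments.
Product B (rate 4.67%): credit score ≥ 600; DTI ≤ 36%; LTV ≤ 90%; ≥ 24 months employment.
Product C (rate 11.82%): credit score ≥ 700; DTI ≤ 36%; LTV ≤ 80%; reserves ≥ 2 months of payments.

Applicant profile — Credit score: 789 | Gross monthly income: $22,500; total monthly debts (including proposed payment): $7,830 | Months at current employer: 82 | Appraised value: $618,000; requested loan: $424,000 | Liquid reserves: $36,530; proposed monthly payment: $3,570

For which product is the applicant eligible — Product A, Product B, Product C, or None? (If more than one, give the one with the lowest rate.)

DTI = 7,830/22,500 = 34.8%.
LTV = 424,000/618,000 = 68.6%.
Reserves = 36,530/3,570 = 10.2 months.
Product A: score 789 ≥ 720; DTI 34.8% ≤ 36%; LTV 68.6% ≤ 85%; reserves 10.2 ≥ 2 mo → qualifies.
Product B: score 789 ≥ 600; DTI 34.8% ≤ 36%; LTV 68.6% ≤ 90%; employment 82 ≥ 24 mo → qualifies.
Product C: score 789 ≥ 700; DTI 34.8% ≤ 36%; LTV 68.6% ≤ 80%; reserves 10.2 ≥ 2 mo → qualifies.
Qualifying: Product A, Product B, Product C. Lowest rate is 4.67% → Product B.

Product B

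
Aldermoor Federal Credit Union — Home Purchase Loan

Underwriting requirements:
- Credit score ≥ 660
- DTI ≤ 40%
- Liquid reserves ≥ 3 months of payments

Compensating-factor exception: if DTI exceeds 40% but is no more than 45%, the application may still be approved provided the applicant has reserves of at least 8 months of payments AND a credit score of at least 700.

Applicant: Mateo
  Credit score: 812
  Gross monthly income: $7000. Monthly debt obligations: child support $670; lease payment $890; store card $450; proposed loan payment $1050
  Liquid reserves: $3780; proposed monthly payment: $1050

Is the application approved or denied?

Denied

Credit score 812 ≥ 660 (meets base)
Total debts = (670 + 890 + 450 + 1,050) = 3,060. DTI = 3,060/7,000 = 43.7% > 40% — standard DTI limit exceeded.
Reserves = 3,780/1,050 = 3.6 months ≥ 3
DTI 43.7% is within the 40%–45% exception band; checking compensating factors.
Override check — reserves: 3.6 mo (short of 8); score: 812 (ok).
Compensating-factor requirement not fully met.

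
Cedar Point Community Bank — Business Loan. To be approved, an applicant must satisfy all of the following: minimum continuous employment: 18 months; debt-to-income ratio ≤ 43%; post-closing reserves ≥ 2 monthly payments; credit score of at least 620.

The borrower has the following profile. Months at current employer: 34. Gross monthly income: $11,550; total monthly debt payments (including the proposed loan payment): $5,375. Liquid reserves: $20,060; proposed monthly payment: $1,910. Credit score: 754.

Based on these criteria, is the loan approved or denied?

Employment 34 ≥ 18 months
Debt-to-income = 5,375/11,550 = 46.5% — over 43% limit
Liquid reserves cover 20,060/1,910 = 10.5 months — ≥ 2 required
Credit score 754 ≥ 620 (meets)
Fails on DTI.

Denied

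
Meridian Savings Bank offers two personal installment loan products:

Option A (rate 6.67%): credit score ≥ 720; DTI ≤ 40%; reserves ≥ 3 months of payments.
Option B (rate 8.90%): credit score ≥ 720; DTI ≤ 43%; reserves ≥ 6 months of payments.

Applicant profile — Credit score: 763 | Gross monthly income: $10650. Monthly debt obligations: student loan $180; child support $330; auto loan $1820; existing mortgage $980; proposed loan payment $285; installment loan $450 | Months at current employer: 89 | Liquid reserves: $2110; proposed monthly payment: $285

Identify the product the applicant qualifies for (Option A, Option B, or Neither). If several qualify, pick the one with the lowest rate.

Option A

Total debts = (180 + 330 + 1,820 + 980 + 285 + 450) = 4,045; DTI = 4,045/10,650 = 38%.
Reserves = 2,110/285 = 7.4 months.
Option A: score 763 ≥ 720; DTI 38% ≤ 40%; reserves 7.4 ≥ 3 mo → qualifies.
Option B: score 763 ≥ 720; DTI 38% ≤ 43%; reserves 7.4 ≥ 6 mo → qualifies.
Qualifying: Option A, Option B. Lowest rate is 6.67% → Option A.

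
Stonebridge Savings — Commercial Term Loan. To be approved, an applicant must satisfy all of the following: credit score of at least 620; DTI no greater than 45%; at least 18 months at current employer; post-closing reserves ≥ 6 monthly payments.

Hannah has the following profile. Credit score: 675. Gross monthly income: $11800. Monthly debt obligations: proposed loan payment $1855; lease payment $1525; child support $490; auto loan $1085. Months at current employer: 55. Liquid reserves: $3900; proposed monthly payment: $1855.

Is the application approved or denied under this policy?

Credit score 675 ≥ 620 (meets)
Total monthly debts = (1,855 + 1,525 + 490 + 1,085) = 4,955. DTI = 4,955/11,800 = 42% ≤ 45%
Employment 55 ≥ 18 months
Reserves = 3,900/1,855 = 2.1 months < 6
Fails on reserves.

Denied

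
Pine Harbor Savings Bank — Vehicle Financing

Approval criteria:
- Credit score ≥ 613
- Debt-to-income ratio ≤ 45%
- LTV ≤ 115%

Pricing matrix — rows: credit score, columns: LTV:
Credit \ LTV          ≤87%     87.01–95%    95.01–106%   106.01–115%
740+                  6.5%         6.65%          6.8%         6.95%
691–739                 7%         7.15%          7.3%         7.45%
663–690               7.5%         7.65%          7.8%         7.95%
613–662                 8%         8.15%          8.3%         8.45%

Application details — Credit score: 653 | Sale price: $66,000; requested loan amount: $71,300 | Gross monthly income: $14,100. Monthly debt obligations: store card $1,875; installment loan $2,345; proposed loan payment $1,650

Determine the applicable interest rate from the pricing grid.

8.45%

Credit score 653 ≥ 613; Total monthly debts = (1,875 + 2,345 + 1,650) = 5,870. DTI = 5,870/14,100 = 41.6% ≤ 45%
LTV: 71,300 ÷ 66,000 = 108%, within 115% cap
Credit 653 → row 613–662; LTV 108% → column 106.01–115%. Grid cell → 8.45%.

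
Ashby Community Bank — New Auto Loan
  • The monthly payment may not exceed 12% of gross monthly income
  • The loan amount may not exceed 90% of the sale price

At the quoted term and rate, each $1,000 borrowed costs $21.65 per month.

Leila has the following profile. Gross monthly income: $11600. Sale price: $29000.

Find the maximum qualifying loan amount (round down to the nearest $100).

$26,100

Payment cap: 12% × $11,600 = $1,392/month.
At $21.65 per $1,000, that supports 1,392/21.65 × 1,000 ≈ $64,295 → $64,200.
LTV cap: 90% × $29,000 = $26,100 → $26,100.
Binding constraint: loan-to-value.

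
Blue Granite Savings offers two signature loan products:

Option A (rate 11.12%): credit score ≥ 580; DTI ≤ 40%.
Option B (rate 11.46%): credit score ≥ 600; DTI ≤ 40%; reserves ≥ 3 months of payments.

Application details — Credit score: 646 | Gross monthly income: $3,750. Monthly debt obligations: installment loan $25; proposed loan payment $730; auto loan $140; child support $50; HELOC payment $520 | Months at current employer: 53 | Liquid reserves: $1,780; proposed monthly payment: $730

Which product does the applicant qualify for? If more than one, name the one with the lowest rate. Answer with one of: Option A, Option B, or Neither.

Option A

Total debts = (25 + 730 + 140 + 50 + 520) = 1,465; DTI = 1,465/3,750 = 39.1%.
Reserves = 1,780/730 = 2.4 months.
Option A: score 646 ≥ 580; DTI 39.1% ≤ 40% → qualifies.
Option B: score 646 ≥ 600; DTI 39.1% ≤ 40%; reserves 2.4 < 3 mo → does not qualify.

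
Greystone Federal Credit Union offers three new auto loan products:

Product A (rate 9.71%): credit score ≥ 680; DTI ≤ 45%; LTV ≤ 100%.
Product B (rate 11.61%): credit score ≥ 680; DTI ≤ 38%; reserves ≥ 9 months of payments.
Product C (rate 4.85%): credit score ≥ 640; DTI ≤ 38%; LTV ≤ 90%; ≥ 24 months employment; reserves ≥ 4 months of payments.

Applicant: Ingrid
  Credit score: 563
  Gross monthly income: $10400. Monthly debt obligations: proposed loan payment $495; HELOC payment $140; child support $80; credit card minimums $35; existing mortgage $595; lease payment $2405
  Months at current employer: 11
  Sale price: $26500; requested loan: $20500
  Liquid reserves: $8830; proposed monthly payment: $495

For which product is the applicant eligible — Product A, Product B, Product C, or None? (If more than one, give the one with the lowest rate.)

Total debts = (495 + 140 + 80 + 35 + 595 + 2,405) = 3,750; DTI = 3,750/10,400 = 36.1%.
LTV = 20,500/26,500 = 77.4%.
Reserves = 8,830/495 = 17.8 months.
Product A: score 563 < 680; DTI 36.1% ≤ 45%; LTV 77.4% ≤ 100% → does not qualify.
Product B: score 563 < 680; DTI 36.1% ≤ 38%; reserves 17.8 ≥ 9 mo → does not qualify.
Product C: score 563 < 640; DTI 36.1% ≤ 38%; LTV 77.4% ≤ 90%; employment 11 < 24 mo; reserves 17.8 ≥ 4 mo → does not qualify.

None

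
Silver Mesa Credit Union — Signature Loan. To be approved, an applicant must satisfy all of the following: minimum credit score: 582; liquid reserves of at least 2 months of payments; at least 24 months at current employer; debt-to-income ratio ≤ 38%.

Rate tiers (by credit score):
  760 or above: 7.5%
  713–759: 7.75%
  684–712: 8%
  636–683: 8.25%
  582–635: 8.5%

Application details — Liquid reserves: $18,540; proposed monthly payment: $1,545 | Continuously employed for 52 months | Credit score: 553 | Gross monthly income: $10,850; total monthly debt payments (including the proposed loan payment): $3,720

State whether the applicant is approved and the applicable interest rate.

Denied

Credit score 553 < 582 (below minimum)
DTI = 3,720/10,850 = 34.3% ≤ 38%
Liquid reserves cover 18,540/1,545 = 12.0 months — ≥ 2 required
Employment 52 ≥ 24 months
Not all requirements met → denied.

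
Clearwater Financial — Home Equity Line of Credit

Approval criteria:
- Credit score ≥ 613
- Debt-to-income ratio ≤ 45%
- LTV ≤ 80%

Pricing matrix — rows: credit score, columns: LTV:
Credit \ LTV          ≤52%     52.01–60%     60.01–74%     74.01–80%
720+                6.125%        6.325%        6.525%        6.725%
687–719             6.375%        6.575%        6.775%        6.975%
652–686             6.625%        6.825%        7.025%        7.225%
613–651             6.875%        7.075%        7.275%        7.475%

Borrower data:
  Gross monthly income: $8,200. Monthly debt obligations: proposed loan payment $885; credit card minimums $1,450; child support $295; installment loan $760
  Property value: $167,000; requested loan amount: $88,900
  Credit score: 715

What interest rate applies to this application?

6.575%

Credit score 715 ≥ 613; Total monthly debts = (885 + 1,450 + 295 + 760) = 3,390. DTI = 3,390/8,200 = 41.3% ≤ 45%
Loan-to-value = 88,900/167,000 = 53.2% — pass (80% max)
Score 715 is in the 687–719 band; LTV 53.2% is in the 52.01–60% band → 6.575%.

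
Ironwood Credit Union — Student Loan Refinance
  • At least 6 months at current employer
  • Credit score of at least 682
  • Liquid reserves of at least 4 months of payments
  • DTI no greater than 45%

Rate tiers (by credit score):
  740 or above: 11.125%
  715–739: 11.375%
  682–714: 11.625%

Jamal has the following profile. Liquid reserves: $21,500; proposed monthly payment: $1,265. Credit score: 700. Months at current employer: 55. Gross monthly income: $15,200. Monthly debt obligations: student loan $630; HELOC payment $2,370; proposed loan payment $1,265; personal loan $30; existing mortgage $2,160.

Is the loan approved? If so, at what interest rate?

Credit score 700 ≥ 682 (meets minimum)
Total monthly debts = (630 + 2,370 + 1,265 + 30 + 2,160) = 6,455. DTI: 6,455 ÷ 15,200 = 42.5%, within the 45% cap
Employment 55 ≥ 6 months
Reserves: 21,500 ÷ 1,265 = 17.0 months (meets 4-month minimum)
All requirements met. Score 700 falls in the 682–714 tier → 11.625%.

Approved at 11.625%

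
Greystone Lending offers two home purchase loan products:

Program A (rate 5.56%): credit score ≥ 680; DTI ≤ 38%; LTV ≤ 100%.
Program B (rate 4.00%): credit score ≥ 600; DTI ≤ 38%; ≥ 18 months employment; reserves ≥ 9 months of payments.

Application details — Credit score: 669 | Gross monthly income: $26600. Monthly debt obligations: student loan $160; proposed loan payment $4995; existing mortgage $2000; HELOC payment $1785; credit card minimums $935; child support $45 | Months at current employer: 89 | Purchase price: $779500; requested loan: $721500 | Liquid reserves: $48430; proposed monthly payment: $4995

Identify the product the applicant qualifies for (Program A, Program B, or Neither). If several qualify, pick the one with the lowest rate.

Program B

Total debts = (160 + 4,995 + 2,000 + 1,785 + 935 + 45) = 9,920; DTI = 9,920/26,600 = 37.3%.
LTV = 721,500/779,500 = 92.6%.
Reserves = 48,430/4,995 = 9.7 months.
Program A: score 669 < 680; DTI 37.3% ≤ 38%; LTV 92.6% ≤ 100% → does not qualify.
Program B: score 669 ≥ 600; DTI 37.3% ≤ 38%; employment 89 ≥ 18 mo; reserves 9.7 ≥ 9 mo → qualifies.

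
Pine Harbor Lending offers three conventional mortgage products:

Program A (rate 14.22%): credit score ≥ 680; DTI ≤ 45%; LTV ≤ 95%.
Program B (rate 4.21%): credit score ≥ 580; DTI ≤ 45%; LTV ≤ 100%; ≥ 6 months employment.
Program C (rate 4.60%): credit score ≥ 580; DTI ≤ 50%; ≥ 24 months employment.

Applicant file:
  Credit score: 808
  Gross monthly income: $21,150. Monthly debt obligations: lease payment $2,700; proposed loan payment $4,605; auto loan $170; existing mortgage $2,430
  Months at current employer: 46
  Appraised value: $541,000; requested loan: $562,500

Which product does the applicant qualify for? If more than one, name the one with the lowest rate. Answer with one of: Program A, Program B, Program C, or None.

Program C

Total debts = (2,700 + 4,605 + 170 + 2,430) = 9,905; DTI = 9,905/21,150 = 46.8%.
LTV = 562,500/541,000 = 104%.
Program A: score 808 ≥ 680; DTI 46.8% > 45%; LTV 104% > 95% → does not qualify.
Program B: score 808 ≥ 580; DTI 46.8% > 45%; LTV 104% > 100%; employment 46 ≥ 6 mo → does not qualify.
Program C: score 808 ≥ 580; DTI 46.8% ≤ 50%; employment 46 ≥ 24 mo → qualifies.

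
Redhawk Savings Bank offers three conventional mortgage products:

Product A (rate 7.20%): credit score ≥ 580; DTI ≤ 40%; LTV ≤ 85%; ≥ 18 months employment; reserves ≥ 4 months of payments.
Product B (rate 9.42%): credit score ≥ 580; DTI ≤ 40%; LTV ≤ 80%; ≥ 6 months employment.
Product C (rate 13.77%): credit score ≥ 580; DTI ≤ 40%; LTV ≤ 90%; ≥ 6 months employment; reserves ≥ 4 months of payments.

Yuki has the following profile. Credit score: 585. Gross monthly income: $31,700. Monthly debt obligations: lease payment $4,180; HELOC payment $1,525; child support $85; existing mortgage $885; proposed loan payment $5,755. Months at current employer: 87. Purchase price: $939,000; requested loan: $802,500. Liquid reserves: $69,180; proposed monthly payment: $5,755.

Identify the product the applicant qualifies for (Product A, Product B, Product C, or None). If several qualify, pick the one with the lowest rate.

Total debts = (4,180 + 1,525 + 85 + 885 + 5,755) = 12,430; DTI = 12,430/31,700 = 39.2%.
LTV = 802,500/939,000 = 85.5%.
Reserves = 69,180/5,755 = 12.0 months.
Product A: score 585 ≥ 580; DTI 39.2% ≤ 40%; LTV 85.5% > 85%; employment 87 ≥ 18 mo; reserves 12.0 ≥ 4 mo → does not qualify.
Product B: score 585 ≥ 580; DTI 39.2% ≤ 40%; LTV 85.5% > 80%; employment 87 ≥ 6 mo → does not qualify.
Product C: score 585 ≥ 580; DTI 39.2% ≤ 40%; LTV 85.5% ≤ 90%; employment 87 ≥ 6 mo; reserves 12.0 ≥ 4 mo → qualifies.

Product C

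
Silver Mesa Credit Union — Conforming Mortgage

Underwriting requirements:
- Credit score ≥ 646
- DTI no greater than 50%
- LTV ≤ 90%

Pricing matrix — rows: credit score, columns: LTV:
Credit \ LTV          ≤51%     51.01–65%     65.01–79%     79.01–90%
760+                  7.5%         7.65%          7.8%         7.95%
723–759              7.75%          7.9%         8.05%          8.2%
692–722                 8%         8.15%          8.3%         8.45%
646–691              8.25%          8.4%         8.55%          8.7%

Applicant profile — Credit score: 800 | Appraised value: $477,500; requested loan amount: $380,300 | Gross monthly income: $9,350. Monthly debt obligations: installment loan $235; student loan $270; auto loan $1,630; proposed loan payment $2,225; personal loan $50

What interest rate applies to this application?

7.95%

Credit score 800 ≥ 646; Total monthly debts = (235 + 270 + 1,630 + 2,225 + 50) = 4,410. Debt-to-income = 4,410/9,350 = 47.2% — meets 50% limit
Loan-to-value = 380,300/477,500 = 79.6% — pass (90% max)
Credit 800 → row 760+; LTV 79.6% → column 79.01–90%. Grid cell → 7.95%.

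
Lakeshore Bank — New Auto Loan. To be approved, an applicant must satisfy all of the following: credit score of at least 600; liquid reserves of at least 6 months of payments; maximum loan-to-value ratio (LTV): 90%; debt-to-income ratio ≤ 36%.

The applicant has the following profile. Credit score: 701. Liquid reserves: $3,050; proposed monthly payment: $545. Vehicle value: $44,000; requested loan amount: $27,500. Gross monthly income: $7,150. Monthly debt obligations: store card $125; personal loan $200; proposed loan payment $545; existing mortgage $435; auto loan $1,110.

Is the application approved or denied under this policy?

Denied

Credit score 701 ≥ 600 (meets)
Reserves = 3,050/545 = 5.6 months < 6
Loan-to-value = 27,500/44,000 = 62.5% — pass (90% max)
Total monthly debts = (125 + 200 + 545 + 435 + 1,110) = 2,415. DTI: 2,415 ÷ 7,150 = 33.8%, within the 36% cap
Fails on reserves.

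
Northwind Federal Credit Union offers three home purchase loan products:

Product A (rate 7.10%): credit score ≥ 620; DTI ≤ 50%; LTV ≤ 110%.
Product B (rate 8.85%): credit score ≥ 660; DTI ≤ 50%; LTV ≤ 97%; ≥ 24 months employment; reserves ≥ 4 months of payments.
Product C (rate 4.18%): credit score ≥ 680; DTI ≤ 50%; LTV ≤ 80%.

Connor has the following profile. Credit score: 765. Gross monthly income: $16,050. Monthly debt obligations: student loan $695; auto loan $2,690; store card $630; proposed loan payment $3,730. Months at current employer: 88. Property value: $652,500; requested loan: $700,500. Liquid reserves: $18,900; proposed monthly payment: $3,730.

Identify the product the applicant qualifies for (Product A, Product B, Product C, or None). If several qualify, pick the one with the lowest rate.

Product A

Total debts = (695 + 2,690 + 630 + 3,730) = 7,745; DTI = 7,745/16,050 = 48.3%.
LTV = 700,500/652,500 = 107.4%.
Reserves = 18,900/3,730 = 5.1 months.
Product A: score 765 ≥ 620; DTI 48.3% ≤ 50%; LTV 107.4% ≤ 110% → qualifies.
Product B: score 765 ≥ 660; DTI 48.3% ≤ 50%; LTV 107.4% > 97%; employment 88 ≥ 24 mo; reserves 5.1 ≥ 4 mo → does not qualify.
Product C: score 765 ≥ 680; DTI 48.3% ≤ 50%; LTV 107.4% > 80% → does not qualify.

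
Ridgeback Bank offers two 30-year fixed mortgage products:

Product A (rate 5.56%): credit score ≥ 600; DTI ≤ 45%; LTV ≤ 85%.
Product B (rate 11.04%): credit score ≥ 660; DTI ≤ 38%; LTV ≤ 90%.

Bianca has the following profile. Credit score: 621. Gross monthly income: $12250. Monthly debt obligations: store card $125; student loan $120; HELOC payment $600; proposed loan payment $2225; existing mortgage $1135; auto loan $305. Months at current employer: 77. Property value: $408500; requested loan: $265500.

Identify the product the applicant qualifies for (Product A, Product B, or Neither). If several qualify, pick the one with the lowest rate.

Total debts = (125 + 120 + 600 + 2,225 + 1,135 + 305) = 4,510; DTI = 4,510/12,250 = 36.8%.
LTV = 265,500/408,500 = 65%.
Product A: score 621 ≥ 600; DTI 36.8% ≤ 45%; LTV 65% ≤ 85% → qualifies.
Product B: score 621 < 660; DTI 36.8% ≤ 38%; LTV 65% ≤ 90% → does not qualify.

Product A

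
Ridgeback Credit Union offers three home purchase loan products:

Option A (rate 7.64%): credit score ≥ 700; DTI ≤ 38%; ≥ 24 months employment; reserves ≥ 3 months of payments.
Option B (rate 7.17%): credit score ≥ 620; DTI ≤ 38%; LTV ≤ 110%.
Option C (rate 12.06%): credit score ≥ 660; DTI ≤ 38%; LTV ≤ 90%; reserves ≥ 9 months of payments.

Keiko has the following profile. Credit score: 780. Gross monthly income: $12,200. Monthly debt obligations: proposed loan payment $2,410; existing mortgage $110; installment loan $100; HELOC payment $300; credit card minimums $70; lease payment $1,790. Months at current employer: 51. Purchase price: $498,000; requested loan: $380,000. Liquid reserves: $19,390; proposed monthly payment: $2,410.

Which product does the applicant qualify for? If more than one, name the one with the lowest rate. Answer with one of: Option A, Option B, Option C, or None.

Total debts = (2,410 + 110 + 100 + 300 + 70 + 1,790) = 4,780; DTI = 4,780/12,200 = 39.2%.
LTV = 380,000/498,000 = 76.3%.
Reserves = 19,390/2,410 = 8.0 months.
Option A: score 780 ≥ 700; DTI 39.2% > 38%; employment 51 ≥ 24 mo; reserves 8.0 ≥ 3 mo → does not qualify.
Option B: score 780 ≥ 620; DTI 39.2% > 38%; LTV 76.3% ≤ 110% → does not qualify.
Option C: score 780 ≥ 660; DTI 39.2% > 38%; LTV 76.3% ≤ 90%; reserves 8.0 < 9 mo → does not qualify.

None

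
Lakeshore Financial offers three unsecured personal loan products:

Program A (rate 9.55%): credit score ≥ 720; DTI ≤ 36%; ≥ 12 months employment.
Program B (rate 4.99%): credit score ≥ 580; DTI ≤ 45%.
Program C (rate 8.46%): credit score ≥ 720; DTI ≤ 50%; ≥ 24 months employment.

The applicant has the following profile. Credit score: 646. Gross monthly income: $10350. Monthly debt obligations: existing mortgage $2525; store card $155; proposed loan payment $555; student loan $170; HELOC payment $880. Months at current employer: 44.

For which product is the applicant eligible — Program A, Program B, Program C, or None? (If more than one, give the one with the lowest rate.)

Program B

Total debts = (2,525 + 155 + 555 + 170 + 880) = 4,285; DTI = 4,285/10,350 = 41.4%.
Program A: score 646 < 720; DTI 41.4% > 36%; employment 44 ≥ 12 mo → does not qualify.
Program B: score 646 ≥ 580; DTI 41.4% ≤ 45% → qualifies.
Program C: score 646 < 720; DTI 41.4% ≤ 50%; employment 44 ≥ 24 mo → does not qualify.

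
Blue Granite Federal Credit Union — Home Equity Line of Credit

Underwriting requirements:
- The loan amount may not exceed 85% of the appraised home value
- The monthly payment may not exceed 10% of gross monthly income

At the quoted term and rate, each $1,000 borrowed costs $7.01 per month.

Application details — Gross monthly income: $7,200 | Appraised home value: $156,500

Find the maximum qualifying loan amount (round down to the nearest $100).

$102,700

Payment cap: 10% × $7,200 = $720/month.
At $7.01 per $1,000, that supports 720/7.01 × 1,000 ≈ $102,710 → $102,700.
LTV cap: 85% × $156,500 = $133,025 → $133,000.
Binding constraint: payment-to-income.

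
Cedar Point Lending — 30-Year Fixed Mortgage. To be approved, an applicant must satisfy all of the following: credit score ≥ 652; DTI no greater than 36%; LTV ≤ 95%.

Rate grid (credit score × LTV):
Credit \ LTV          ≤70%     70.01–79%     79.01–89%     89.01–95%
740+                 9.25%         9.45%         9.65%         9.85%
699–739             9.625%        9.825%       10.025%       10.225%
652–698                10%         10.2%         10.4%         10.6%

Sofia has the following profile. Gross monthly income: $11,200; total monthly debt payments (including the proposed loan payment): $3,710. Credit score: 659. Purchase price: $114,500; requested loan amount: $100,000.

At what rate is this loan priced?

Credit score 659 ≥ 652; DTI = 3,710/11,200 = 33.1% ≤ 36%
LTV = 100,000/114,500 = 87.3% ≤ 95%
Row: 659 falls in 652–698. Column: 87.3% falls in 79.01–89%. Rate = 10.4%.

10.4%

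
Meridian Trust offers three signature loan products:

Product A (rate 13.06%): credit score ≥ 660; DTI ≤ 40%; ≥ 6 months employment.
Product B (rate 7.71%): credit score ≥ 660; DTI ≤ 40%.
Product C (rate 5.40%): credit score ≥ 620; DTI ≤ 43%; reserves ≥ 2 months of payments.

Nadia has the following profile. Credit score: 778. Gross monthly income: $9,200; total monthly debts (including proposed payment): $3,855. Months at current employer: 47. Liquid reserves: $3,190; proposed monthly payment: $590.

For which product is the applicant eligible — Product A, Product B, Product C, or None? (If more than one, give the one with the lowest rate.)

Product C

DTI = 3,855/9,200 = 41.9%.
Reserves = 3,190/590 = 5.4 months.
Product A: score 778 ≥ 660; DTI 41.9% > 40%; employment 47 ≥ 6 mo → does not qualify.
Product B: score 778 ≥ 660; DTI 41.9% > 40% → does not qualify.
Product C: score 778 ≥ 620; DTI 41.9% ≤ 43%; reserves 5.4 ≥ 2 mo → qualifies.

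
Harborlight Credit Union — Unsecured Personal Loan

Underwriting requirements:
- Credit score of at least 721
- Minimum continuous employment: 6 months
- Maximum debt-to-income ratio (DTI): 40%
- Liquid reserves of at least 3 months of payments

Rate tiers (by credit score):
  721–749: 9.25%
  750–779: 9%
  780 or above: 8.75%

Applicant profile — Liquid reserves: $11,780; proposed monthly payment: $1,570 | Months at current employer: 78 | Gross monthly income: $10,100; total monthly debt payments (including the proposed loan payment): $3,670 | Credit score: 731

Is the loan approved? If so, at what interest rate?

Credit score 731 ≥ 721 (meets minimum)
Employment 78 ≥ 6 months
DTI: 3,670 ÷ 10,100 = 36.3%, within the 40% cap
Reserves = 11,780/1,570 = 7.5 months ≥ 3
All requirements met. Score 731 falls in the 721–749 tier → 9.25%.

Approved at 9.25%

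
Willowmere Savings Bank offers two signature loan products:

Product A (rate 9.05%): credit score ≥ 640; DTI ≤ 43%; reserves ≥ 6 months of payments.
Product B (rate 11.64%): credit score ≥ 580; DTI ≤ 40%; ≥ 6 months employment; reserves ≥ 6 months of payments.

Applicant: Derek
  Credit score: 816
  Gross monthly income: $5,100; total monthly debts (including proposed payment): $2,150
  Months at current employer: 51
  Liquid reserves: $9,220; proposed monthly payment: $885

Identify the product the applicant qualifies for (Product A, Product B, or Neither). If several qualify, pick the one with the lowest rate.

DTI = 2,150/5,100 = 42.2%.
Reserves = 9,220/885 = 10.4 months.
Product A: score 816 ≥ 640; DTI 42.2% ≤ 43%; reserves 10.4 ≥ 6 mo → qualifies.
Product B: score 816 ≥ 580; DTI 42.2% > 40%; employment 51 ≥ 6 mo; reserves 10.4 ≥ 6 mo → does not qualify.

Product A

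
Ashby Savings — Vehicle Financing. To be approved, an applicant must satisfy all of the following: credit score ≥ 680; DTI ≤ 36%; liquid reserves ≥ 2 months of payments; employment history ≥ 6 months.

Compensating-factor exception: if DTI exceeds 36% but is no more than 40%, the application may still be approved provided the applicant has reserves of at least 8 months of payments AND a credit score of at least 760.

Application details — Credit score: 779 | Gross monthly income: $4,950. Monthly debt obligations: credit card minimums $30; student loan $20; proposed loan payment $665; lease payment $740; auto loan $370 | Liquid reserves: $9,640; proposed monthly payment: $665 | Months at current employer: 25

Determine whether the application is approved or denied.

Approved

Credit score 779 ≥ 680 (meets base)
Total debts = (30 + 20 + 665 + 740 + 370) = 1,825. DTI: 1,825 ÷ 4,950 = 36.9%, over the 36% base limit.
Liquid reserves cover 9,640/665 = 14.5 months — ≥ 2 required
Employment 25 ≥ 6 months
DTI 36.9% is within the 36%–40% exception band; checking compensating factors.
Reserves 14.5 ≥ 8 months; credit score 779 ≥ 760.
Both override conditions satisfied; DTI exception granted.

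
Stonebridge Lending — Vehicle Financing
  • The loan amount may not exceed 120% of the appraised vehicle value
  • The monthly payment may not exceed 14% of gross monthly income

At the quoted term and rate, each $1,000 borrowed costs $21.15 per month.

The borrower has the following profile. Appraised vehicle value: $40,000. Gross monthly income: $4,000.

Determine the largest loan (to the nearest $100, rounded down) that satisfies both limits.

Payment cap: 14% × $4,000 = $560/month.
At $21.15 per $1,000, that supports 560/21.15 × 1,000 ≈ $26,477 → $26,400.
LTV cap: 120% × $40,000 = $48,000 → $48,000.
Binding constraint: payment-to-income.

$26,400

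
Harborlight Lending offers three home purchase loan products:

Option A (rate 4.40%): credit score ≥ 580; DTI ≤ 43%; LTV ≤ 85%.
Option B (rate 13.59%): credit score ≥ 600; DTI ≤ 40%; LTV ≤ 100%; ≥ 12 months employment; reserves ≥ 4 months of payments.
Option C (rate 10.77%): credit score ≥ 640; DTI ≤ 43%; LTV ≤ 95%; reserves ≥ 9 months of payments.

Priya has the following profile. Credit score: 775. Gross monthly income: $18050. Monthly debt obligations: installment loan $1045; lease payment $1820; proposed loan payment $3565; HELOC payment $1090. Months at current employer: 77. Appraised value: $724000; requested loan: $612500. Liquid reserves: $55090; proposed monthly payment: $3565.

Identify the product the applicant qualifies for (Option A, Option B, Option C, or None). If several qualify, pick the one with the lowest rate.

Option A

Total debts = (1,045 + 1,820 + 3,565 + 1,090) = 7,520; DTI = 7,520/18,050 = 41.7%.
LTV = 612,500/724,000 = 84.6%.
Reserves = 55,090/3,565 = 15.5 months.
Option A: score 775 ≥ 580; DTI 41.7% ≤ 43%; LTV 84.6% ≤ 85% → qualifies.
Option B: score 775 ≥ 600; DTI 41.7% > 40%; LTV 84.6% ≤ 100%; employment 77 ≥ 12 mo; reserves 15.5 ≥ 4 mo → does not qualify.
Option C: score 775 ≥ 640; DTI 41.7% ≤ 43%; LTV 84.6% ≤ 95%; reserves 15.5 ≥ 9 mo → qualifies.
Qualifying: Option A, Option C. Lowest rate is 4.40% → Option A.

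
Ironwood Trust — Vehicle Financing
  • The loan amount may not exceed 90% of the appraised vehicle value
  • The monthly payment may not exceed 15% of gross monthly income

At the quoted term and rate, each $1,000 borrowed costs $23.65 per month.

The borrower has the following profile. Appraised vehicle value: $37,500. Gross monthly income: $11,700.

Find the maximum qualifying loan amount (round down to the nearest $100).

Payment cap: 15% × $11,700 = $1,755/month.
At $23.65 per $1,000, that supports 1,755/23.65 × 1,000 ≈ $74,207 → $74,200.
LTV cap: 90% × $37,500 = $33,750 → $33,700.
Binding constraint: loan-to-value.

$33,700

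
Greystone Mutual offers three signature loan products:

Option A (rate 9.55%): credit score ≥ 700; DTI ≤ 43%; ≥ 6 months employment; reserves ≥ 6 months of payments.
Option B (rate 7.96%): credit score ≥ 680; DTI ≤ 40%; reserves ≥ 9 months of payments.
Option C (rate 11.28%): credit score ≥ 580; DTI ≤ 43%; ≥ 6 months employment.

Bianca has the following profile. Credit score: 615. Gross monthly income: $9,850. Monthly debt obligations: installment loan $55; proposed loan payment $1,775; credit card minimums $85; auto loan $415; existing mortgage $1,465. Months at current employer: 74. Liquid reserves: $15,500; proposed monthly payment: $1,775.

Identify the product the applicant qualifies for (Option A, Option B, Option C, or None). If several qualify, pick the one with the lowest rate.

Total debts = (55 + 1,775 + 85 + 415 + 1,465) = 3,795; DTI = 3,795/9,850 = 38.5%.
Reserves = 15,500/1,775 = 8.7 months.
Option A: score 615 < 700; DTI 38.5% ≤ 43%; employment 74 ≥ 6 mo; reserves 8.7 ≥ 6 mo → does not qualify.
Option B: score 615 < 680; DTI 38.5% ≤ 40%; reserves 8.7 < 9 mo → does not qualify.
Option C: score 615 ≥ 580; DTI 38.5% ≤ 43%; employment 74 ≥ 6 mo → qualifies.

Option C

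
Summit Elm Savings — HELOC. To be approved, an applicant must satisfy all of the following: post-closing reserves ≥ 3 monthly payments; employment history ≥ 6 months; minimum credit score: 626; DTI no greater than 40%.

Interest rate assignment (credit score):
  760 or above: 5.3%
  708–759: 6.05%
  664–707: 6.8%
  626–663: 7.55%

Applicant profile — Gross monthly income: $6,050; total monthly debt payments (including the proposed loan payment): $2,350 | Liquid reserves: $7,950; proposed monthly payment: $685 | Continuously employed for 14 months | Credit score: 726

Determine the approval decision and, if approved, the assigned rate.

Approved at 6.05%

Credit score 726 ≥ 626 (meets minimum)
Employment 14 ≥ 6 months
Reserves: 7,950 ÷ 685 = 11.6 months (meets 3-month minimum)
Debt-to-income = 2,350/6,050 = 38.8% — meets 40% limit
All requirements met. Score 726 falls in the 708–759 tier → 6.05%.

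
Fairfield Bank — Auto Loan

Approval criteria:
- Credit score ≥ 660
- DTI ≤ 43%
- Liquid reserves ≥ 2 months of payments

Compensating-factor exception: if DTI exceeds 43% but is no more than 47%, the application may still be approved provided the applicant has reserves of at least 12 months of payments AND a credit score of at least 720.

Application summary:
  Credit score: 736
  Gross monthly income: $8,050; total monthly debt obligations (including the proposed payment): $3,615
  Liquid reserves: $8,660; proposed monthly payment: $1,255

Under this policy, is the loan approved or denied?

Denied

Credit score 736 ≥ 660 (meets base)
DTI: 3,615 ÷ 8,050 = 44.9%, over the 43% base limit.
Liquid reserves cover 8,660/1,255 = 6.9 months — ≥ 2 required
44.9% falls in the override range (43%–47%), so the compensating-factor test applies.
Override check — reserves: 6.9 mo (short of 12); score: 736 (ok).
Compensating-factor requirement not fully met.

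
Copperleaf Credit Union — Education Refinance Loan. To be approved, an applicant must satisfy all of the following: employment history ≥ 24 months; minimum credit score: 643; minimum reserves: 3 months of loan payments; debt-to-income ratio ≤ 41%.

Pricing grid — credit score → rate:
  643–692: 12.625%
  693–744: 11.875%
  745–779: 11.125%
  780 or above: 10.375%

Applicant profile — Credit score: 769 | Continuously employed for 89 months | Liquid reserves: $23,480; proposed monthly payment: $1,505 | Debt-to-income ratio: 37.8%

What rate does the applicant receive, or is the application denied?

Credit score 769 ≥ 643 (meets minimum)
Employment 89 ≥ 24 months
Debt-to-income 37.8% vs 41% cap — pass
Liquid reserves cover 23,480/1,505 = 15.6 months — ≥ 3 required
All requirements met. Score 769 falls in the 745–779 tier → 11.125%.

Approved at 11.125%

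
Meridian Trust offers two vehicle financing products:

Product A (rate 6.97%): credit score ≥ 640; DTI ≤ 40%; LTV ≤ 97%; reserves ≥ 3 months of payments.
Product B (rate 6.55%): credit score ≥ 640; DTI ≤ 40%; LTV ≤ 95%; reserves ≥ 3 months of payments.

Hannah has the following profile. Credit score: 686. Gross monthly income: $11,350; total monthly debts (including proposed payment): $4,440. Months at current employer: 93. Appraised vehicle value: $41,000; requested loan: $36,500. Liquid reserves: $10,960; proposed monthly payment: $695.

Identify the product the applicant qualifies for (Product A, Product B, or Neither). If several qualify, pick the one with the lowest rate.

Product B

DTI = 4,440/11,350 = 39.1%.
LTV = 36,500/41,000 = 89%.
Reserves = 10,960/695 = 15.8 months.
Product A: score 686 ≥ 640; DTI 39.1% ≤ 40%; LTV 89% ≤ 97%; reserves 15.8 ≥ 3 mo → qualifies.
Product B: score 686 ≥ 640; DTI 39.1% ≤ 40%; LTV 89% ≤ 95%; reserves 15.8 ≥ 3 mo → qualifies.
Qualifying: Product A, Product B. Lowest rate is 6.55% → Product B.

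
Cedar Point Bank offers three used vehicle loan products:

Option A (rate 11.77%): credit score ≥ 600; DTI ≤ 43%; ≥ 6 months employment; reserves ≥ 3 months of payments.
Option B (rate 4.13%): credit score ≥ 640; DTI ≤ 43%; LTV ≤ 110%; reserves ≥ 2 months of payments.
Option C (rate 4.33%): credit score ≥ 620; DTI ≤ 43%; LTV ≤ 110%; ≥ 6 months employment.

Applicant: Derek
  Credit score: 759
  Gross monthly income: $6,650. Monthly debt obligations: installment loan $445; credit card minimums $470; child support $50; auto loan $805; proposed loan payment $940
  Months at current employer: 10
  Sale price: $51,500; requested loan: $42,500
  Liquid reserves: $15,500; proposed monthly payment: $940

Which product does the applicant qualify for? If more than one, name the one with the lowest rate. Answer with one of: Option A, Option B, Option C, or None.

Option B

Total debts = (445 + 470 + 50 + 805 + 940) = 2,710; DTI = 2,710/6,650 = 40.8%.
LTV = 42,500/51,500 = 82.5%.
Reserves = 15,500/940 = 16.5 months.
Option A: score 759 ≥ 600; DTI 40.8% ≤ 43%; employment 10 ≥ 6 mo; reserves 16.5 ≥ 3 mo → qualifies.
Option B: score 759 ≥ 640; DTI 40.8% ≤ 43%; LTV 82.5% ≤ 110%; reserves 16.5 ≥ 2 mo → qualifies.
Option C: score 759 ≥ 620; DTI 40.8% ≤ 43%; LTV 82.5% ≤ 110%; employment 10 ≥ 6 mo → qualifies.
Qualifying: Option A, Option B, Option C. Lowest rate is 4.13% → Option B.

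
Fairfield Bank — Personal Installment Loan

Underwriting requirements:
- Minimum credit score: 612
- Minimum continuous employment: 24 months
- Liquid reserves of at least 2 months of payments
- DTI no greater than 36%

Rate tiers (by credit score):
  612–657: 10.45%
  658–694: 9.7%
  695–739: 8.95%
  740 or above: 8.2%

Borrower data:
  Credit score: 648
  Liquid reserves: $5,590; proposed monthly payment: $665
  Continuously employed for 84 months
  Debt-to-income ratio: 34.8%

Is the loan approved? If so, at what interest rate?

Credit score 648 ≥ 612 (meets minimum)
Reserves = 5,590/665 = 8.4 months ≥ 2
DTI 34.8% ≤ 36%
Employment 84 ≥ 24 months
All requirements met. Score 648 falls in the 612–657 tier → 10.45%.

Approved at 10.45%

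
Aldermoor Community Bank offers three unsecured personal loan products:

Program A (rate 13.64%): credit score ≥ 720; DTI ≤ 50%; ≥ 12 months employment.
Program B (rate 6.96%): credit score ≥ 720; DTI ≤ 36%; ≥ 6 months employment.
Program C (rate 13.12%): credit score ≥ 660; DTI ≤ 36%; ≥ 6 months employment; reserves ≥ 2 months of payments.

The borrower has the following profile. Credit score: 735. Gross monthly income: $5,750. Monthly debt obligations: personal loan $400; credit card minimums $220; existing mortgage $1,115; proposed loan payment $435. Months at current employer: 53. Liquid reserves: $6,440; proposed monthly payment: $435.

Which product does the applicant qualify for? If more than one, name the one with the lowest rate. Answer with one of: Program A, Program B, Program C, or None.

Total debts = (400 + 220 + 1,115 + 435) = 2,170; DTI = 2,170/5,750 = 37.7%.
Reserves = 6,440/435 = 14.8 months.
Program A: score 735 ≥ 720; DTI 37.7% ≤ 50%; employment 53 ≥ 12 mo → qualifies.
Program B: score 735 ≥ 720; DTI 37.7% > 36%; employment 53 ≥ 6 mo → does not qualify.
Program C: score 735 ≥ 660; DTI 37.7% > 36%; employment 53 ≥ 6 mo; reserves 14.8 ≥ 2 mo → does not qualify.

Program A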